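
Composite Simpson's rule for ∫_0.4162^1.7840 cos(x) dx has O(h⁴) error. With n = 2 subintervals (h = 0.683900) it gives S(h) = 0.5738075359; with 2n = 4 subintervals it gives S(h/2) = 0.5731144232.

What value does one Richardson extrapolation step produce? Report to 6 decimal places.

0.573068

Leading term ∝ h^4; use weight 16 = 2^4.
Numerator 16·A(h/2) − A(h) = 16·0.5731144232 − 0.5738075359 = 8.5960232353
Denominator 16 − 1 = 15.
So the Richardson estimate is 0.5730682157.
Shift from A(h/2): −0.0000462075.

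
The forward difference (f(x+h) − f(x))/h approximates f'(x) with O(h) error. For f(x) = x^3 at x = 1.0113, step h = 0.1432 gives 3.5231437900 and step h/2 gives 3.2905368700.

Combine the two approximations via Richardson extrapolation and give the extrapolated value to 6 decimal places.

3.057930

Error is O(h^1); halving h shrinks it by 2^1 = 2.
2·3.2905368700 − 3.5231437900 = 3.0579299500
Denominator 2 − 1 = 1.
So the Richardson estimate is 3.0579299500.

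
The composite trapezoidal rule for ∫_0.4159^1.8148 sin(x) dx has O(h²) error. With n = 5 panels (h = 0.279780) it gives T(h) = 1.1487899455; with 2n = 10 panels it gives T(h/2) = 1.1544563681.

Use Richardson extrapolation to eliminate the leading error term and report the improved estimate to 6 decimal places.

1.156345

The method has order 2: 2^2 = 4.
Numerator 4*A(h/2) − A(h) = 4*1.1544563681 − 1.1487899455 = 3.4690355269
Divide by 2^2 − 1 = 3.
3.4690355269 ÷ 3 = 1.1563451756
Correction |R − A(h/2)| = 1.889e-03; gap |A(h/2) − A(h)| = 5.666e-03.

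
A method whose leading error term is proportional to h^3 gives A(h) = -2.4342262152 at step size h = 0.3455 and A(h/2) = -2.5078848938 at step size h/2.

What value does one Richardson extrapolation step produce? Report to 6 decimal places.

-2.518408

Leading term ∝ h^3; use weight 8 = 2^3.
Numerator 8*A(h/2) − A(h) = 8*(-2.5078848938) − (-2.4342262152) = -17.6288529352
R = (-17.6288529352)/7 = -2.5184075622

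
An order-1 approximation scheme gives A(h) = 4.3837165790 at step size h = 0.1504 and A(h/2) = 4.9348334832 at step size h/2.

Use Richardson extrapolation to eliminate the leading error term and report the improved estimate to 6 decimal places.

r = 1: numerator weight 2, denominator 1.
Top: 2(4.9348334832) − (4.3837165790) = 5.4859503874
Divide by 2^1 − 1 = 1.
R = 5.4859503874/1 = 5.4859503874
Gap between inputs: 5.511e-01; correction applied: +0.5511169042.

5.485950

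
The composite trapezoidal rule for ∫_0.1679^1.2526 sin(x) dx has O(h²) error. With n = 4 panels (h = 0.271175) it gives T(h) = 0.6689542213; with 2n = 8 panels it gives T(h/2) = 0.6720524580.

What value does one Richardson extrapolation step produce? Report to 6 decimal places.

0.673085

Error is O(h^2); halving h shrinks it by 2^2 = 4.
4 × 0.6720524580 = 2.6882098320; 2.6882098320 − 0.6689542213 = 2.0192556107
(4 × 0.6720524580 − 0.6689542213)/(4 − 1) = 0.6730852036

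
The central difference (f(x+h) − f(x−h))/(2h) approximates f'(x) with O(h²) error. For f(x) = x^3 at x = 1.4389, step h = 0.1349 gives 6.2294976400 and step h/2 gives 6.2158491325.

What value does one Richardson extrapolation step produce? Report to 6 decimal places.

With r = 2 the leading error scales as h^2, so the weight is 2^2 = 4.
4*6.2158491325 = 24.8633965300; 24.8633965300 − 6.2294976400 = 18.6338988900
Divide by 2^2 − 1 = 3.
Result: 6.2112996300

6.211300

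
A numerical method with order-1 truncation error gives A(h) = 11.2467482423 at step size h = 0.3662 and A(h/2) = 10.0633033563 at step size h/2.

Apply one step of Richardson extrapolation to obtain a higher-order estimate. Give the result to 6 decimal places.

With r = 1 the leading error scales as h^1, so the weight is 2^1 = 2.
2^1 × A(h/2) = 20.1266067126; minus A(h) gives 8.8798584703.
Denominator 2 − 1 = 1.
R = 8.8798584703/1 = 8.8798584703

8.879858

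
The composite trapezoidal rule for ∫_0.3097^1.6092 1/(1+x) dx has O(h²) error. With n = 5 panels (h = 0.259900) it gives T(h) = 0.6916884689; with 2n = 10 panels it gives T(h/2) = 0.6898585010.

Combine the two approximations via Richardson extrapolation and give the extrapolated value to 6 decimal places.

0.689249

Method order is 2; weight 2^2 = 4.
4*0.6898585010 = 2.7594340040; subtract 0.6916884689 → 2.0677455351
Denominator 4 − 1 = 3.
(4*0.6898585010 − 0.6916884689)/(4 − 1) = 0.6892485117
Gap between inputs: 1.830e-03; correction applied: −0.0006099893.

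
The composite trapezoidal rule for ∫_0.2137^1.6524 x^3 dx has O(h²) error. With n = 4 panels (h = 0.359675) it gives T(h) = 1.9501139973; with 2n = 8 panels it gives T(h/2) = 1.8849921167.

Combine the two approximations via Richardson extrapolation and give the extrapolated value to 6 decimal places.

1.863285

Method order is 2; weight 2^2 = 4.
Weighted: 7.5399684668 − 1.9501139973 = 5.5898544695
(4·1.8849921167 − 1.9501139973)/(4 − 1) = 1.8632848232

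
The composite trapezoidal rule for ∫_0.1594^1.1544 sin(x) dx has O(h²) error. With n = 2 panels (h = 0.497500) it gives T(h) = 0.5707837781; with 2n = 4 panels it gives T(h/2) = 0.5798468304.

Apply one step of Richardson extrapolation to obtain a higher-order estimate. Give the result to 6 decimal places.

With r = 2 the leading error scales as h^2, so the weight is 2^2 = 4.
Top: 4(0.5798468304) − (0.5707837781) = 1.7486035435
Divide by 2^2 − 1 = 3.
So the Richardson estimate is 0.5828678478.

0.582868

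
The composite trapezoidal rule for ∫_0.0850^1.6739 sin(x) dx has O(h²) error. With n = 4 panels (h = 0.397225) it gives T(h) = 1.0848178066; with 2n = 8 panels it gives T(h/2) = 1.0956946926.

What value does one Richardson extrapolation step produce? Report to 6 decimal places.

With r = 2 the leading error scales as h^2, so the weight is 2^2 = 4.
Top: 4(1.0956946926) − (1.0848178066) = 3.2979609638
Divide by 2^2 − 1 = 3.
Result: 1.0993203213
Correction |R − A(h/2)| = 3.626e-03; gap |A(h/2) − A(h)| = 1.088e-02.

1.099320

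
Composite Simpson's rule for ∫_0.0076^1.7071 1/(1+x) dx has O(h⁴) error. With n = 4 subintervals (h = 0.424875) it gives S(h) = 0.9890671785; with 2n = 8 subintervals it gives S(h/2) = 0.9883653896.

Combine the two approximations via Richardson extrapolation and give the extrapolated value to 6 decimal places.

Order 4 gives 2^r = 16 and 2^r − 1 = 15.
2^4·A(h/2) = 15.8138462336; minus A(h) gives 14.8247790551.
(16·0.9883653896 − 0.9890671785)/(16 − 1) = 0.9883186037
Shift from A(h/2): −0.0000467859.

0.988319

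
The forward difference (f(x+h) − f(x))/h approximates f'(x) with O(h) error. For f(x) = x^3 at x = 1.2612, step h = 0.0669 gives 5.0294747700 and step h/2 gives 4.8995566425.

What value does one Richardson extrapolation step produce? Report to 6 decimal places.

4.769639

Leading term ∝ h^1; use weight 2 = 2^1.
2 × 4.8995566425 = 9.7991132850; subtract 5.0294747700 → 4.7696385150
Divide by 2^1 − 1 = 1.
(2 × 4.8995566425 − 5.0294747700)/(2 − 1) = 4.7696385150
Correction |R − A(h/2)| = 1.299e-01; gap |A(h/2) − A(h)| = 1.299e-01.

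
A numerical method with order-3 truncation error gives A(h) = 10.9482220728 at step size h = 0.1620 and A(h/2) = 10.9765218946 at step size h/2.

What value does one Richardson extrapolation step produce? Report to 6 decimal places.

Error is O(h^3); halving h shrinks it by 2^3 = 8.
2^3×A(h/2) = 87.8121751568; minus A(h) gives 76.8639530840.
Divide by 2^3 − 1 = 7.
Extrapolated: 76.8639530840 / 7 = 10.9805647263

10.980565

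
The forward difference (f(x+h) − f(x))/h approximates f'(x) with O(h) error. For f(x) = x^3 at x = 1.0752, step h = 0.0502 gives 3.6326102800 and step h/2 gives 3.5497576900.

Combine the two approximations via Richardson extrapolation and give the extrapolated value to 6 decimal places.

3.466905

r = 1: numerator weight 2, denominator 1.
Weighted: 7.0995153800 − 3.6326102800 = 3.4669051000
(2·3.5497576900 − 3.6326102800)/(2 − 1) = 3.4669051000
Correction |R − A(h/2)| = 8.285e-02; gap |A(h/2) − A(h)| = 8.285e-02.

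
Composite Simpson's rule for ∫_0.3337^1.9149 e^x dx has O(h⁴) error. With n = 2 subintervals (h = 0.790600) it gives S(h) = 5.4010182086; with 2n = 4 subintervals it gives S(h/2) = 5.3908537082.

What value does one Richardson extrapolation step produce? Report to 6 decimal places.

5.390176

Method order is 4; weight 2^4 = 16.
16 × 5.3908537082 − 5.4010182086 = 80.8526411226
Divide by 2^4 − 1 = 15.
(16 × 5.3908537082 − 5.4010182086)/(16 − 1) = 5.3901760748
Shift from A(h/2): −0.0006776334.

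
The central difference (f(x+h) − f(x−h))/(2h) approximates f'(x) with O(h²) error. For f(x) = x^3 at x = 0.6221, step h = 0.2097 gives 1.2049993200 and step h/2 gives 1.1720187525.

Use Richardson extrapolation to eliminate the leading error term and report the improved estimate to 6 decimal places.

Error is O(h^2); halving h shrinks it by 2^2 = 4.
4 × 1.1720187525 − 1.2049993200 = 3.4830756900
Extrapolated: 3.4830756900 / 3 = 1.1610252300
Shift from A(h/2): −0.0109935225.

1.161025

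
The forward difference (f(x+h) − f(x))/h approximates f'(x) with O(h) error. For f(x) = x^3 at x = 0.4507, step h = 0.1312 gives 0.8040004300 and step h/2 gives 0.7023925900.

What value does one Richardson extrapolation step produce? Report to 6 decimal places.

With r = 1 the leading error scales as h^1, so the weight is 2^1 = 2.
2*0.7023925900 = 1.4047851800; 1.4047851800 − 0.8040004300 = 0.6007847500
0.6007847500 ÷ 1 = 0.6007847500

0.600785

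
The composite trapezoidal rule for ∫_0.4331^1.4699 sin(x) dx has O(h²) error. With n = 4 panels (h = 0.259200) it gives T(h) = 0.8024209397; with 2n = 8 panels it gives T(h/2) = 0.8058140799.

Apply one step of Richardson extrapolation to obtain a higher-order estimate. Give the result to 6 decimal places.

The method has order 2: 2^2 = 4.
4*0.8058140799 − 0.8024209397 = 2.4208353799
(4*0.8058140799 − 0.8024209397)/(4 − 1) = 0.8069451266

0.806945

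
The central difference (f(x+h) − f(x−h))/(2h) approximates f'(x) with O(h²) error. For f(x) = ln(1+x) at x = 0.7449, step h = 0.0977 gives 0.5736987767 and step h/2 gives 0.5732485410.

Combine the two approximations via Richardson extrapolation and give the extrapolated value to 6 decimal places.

0.573098

With r = 2 the leading error scales as h^2, so the weight is 2^2 = 4.
Numerator 4 × A(h/2) − A(h) = 4 × 0.5732485410 − 0.5736987767 = 1.7192953873
(4 × 0.5732485410 − 0.5736987767)/(4 − 1) = 0.5730984624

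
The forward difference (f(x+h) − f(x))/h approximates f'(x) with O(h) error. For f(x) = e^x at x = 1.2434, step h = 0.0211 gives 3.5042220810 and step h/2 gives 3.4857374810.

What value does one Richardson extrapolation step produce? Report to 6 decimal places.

With r = 1 the leading error scales as h^1, so the weight is 2^1 = 2.
2×3.4857374810 = 6.9714749620; subtract 3.5042220810 → 3.4672528810
Extrapolated: 3.4672528810 / 1 = 3.4672528810
Gap between inputs: 1.848e-02; correction applied: −0.0184846000.

3.467253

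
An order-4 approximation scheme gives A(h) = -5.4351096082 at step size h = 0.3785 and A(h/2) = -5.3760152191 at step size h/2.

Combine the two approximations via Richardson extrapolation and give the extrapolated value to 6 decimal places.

Method order is 4; weight 2^4 = 16.
Weighted: (-86.0162435056) − (-5.4351096082) = -80.5811338974
Denominator 16 − 1 = 15.
R = (-80.5811338974)/15 = -5.3720755932
Correction |R − A(h/2)| = 3.940e-03; gap |A(h/2) − A(h)| = 5.909e-02.

-5.372076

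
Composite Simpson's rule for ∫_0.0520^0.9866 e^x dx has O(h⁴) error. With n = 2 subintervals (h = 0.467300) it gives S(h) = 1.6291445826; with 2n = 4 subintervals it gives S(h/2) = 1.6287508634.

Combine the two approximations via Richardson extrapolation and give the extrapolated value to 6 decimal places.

1.628725

Leading term ∝ h^4; use weight 16 = 2^4.
Top: 16(1.6287508634) − (1.6291445826) = 24.4308692318
Extrapolated: 24.4308692318 / 15 = 1.6287246155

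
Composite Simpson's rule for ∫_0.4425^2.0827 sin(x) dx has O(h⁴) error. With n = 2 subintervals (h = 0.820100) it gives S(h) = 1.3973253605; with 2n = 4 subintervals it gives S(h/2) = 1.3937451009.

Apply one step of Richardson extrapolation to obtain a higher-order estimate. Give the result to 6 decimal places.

Method order is 4; weight 2^4 = 16.
2^4 × A(h/2) = 22.2999216144; minus A(h) gives 20.9025962539.
R = 20.9025962539/15 = 1.3935064169
Shift from A(h/2): −0.0002386840.

1.393506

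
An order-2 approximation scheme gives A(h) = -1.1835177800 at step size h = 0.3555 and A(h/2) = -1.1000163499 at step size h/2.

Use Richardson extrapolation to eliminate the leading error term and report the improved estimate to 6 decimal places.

Error is O(h^2); halving h shrinks it by 2^2 = 4.
Top: 4(-1.1000163499) − (-1.1835177800) = -3.2165476196
Extrapolated: (-3.2165476196) / 3 = -1.0721825399
Correction |R − A(h/2)| = 2.783e-02; gap |A(h/2) − A(h)| = 8.350e-02.

-1.072183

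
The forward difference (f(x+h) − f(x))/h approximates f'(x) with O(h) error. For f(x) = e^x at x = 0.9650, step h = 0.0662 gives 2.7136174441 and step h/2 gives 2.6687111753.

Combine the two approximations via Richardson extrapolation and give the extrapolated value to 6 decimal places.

2.623805

r = 1, so 2^r = 2.
Difference of the inputs: 2.6687111753 − 2.7136174441 = -0.0449062688
Correction (A(h/2) − A(h))/(2 − 1) = (-0.0449062688)/1 = -0.0449062688
R = 2.6687111753 − 0.0449062688 = 2.6238049065
Correction |R − A(h/2)| = 4.491e-02; gap |A(h/2) − A(h)| = 4.491e-02.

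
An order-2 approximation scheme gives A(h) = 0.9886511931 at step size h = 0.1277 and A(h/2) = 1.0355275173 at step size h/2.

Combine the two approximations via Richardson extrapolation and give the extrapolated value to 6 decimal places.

1.051153

r = 2: numerator weight 4, denominator 3.
2^2*A(h/2) = 4.1421100692; minus A(h) gives 3.1534588761.
Denominator 4 − 1 = 3.
(4*1.0355275173 − 0.9886511931)/(4 − 1) = 1.0511529587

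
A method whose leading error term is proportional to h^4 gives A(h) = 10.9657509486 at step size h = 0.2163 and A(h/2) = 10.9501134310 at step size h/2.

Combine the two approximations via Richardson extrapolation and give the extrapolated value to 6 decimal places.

10.949071

r = 4: numerator weight 16, denominator 15.
Top: 16(10.9501134310) − (10.9657509486) = 164.2360639474
Denominator 16 − 1 = 15.
So the Richardson estimate is 10.9490709298.
Shift from A(h/2): −0.0010425012.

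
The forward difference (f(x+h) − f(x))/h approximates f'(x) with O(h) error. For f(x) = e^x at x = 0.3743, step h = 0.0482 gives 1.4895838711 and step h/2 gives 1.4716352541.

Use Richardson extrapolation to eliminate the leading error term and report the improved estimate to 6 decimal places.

1.453687

Method order is 1; weight 2^1 = 2.
2^1 × A(h/2) = 2.9432705082; minus A(h) gives 1.4536866371.
Divide by 2^1 − 1 = 1.
R = 1.4536866371/1 = 1.4536866371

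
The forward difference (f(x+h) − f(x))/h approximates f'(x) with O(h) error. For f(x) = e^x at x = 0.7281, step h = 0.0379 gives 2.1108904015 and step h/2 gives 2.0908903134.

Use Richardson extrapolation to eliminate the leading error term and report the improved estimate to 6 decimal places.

The method has order 1: 2^1 = 2.
Top: 2(2.0908903134) − (2.1108904015) = 2.0708902253
Denominator 2 − 1 = 1.
Extrapolated: 2.0708902253 / 1 = 2.0708902253

2.070890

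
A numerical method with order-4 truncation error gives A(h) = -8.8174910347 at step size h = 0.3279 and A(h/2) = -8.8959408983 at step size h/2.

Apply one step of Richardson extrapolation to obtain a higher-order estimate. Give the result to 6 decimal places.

-8.901171

Leading term ∝ h^4; use weight 16 = 2^4.
A(h/2) − A(h) = -8.8959408983 − (-8.8174910347) = -0.0784498636
Correction (A(h/2) − A(h))/(16 − 1) = (-0.0784498636)/15 = -0.0052299909
R = A(h/2) + (A(h/2) − A(h))/15 = -8.8959408983 − 0.0052299909 = -8.9011708892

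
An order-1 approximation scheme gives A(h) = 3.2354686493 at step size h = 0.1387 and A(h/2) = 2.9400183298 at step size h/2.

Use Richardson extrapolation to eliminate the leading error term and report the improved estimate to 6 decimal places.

2.644568

With r = 1 the leading error scales as h^1, so the weight is 2^1 = 2.
2×2.9400183298 = 5.8800366596; subtract 3.2354686493 → 2.6445680103
R = 2.6445680103/1 = 2.6445680103
Correction |R − A(h/2)| = 2.955e-01; gap |A(h/2) − A(h)| = 2.955e-01.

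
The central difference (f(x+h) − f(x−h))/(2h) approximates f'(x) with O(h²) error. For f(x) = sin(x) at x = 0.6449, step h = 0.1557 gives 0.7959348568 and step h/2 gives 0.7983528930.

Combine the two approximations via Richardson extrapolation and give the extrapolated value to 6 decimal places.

0.799159

Order 2 gives 2^r = 4 and 2^r − 1 = 3.
Weighted: 3.1934115720 − 0.7959348568 = 2.3974767152
Extrapolated: 2.3974767152 / 3 = 0.7991589051
Shift from A(h/2): +0.0008060121.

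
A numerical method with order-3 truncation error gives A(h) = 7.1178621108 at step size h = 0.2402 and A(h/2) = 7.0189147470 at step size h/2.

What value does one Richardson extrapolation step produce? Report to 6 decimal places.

7.004779

Error is O(h^3); halving h shrinks it by 2^3 = 8.
Numerator 8*A(h/2) − A(h) = 8*7.0189147470 − 7.1178621108 = 49.0334558652
Denominator 8 − 1 = 7.
(8*7.0189147470 − 7.1178621108)/(8 − 1) = 7.0047794093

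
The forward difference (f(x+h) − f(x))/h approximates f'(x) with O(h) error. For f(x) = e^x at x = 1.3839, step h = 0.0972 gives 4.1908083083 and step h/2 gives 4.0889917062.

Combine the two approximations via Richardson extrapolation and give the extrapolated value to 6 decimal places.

3.987175

r = 1: numerator weight 2, denominator 1.
Difference of the inputs: 4.0889917062 − 4.1908083083 = -0.1018166021
Divide by 2^1 − 1 = 1: (-0.1018166021)/1 = -0.1018166021
R = A(h/2) + (A(h/2) − A(h))/1 = 4.0889917062 − 0.1018166021 = 3.9871751041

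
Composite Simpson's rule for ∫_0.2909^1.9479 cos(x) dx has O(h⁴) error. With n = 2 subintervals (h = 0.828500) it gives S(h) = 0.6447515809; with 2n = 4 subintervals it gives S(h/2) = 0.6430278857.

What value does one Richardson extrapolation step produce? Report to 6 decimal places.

0.642913

With r = 4 the leading error scales as h^4, so the weight is 2^4 = 16.
Top: 16(0.6430278857) − (0.6447515809) = 9.6436945903
(16×0.6430278857 − 0.6447515809)/(16 − 1) = 0.6429129727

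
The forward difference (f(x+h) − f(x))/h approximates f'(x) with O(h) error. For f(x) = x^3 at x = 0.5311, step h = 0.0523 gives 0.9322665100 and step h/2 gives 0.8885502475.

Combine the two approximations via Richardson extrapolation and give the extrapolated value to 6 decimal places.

Leading term ∝ h^1; use weight 2 = 2^1.
2^1*A(h/2) = 1.7771004950; minus A(h) gives 0.8448339850.
Denominator 2 − 1 = 1.
(2*0.8885502475 − 0.9322665100)/(2 − 1) = 0.8448339850
Correction |R − A(h/2)| = 4.372e-02; gap |A(h/2) − A(h)| = 4.372e-02.

0.844834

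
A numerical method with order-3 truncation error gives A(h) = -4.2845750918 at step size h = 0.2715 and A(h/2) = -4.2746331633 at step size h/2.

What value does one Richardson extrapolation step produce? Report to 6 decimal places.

Method order is 3; weight 2^3 = 8.
8×(-4.2746331633) − (-4.2845750918) = -29.9124902146
(8×(-4.2746331633) − (-4.2845750918))/(8 − 1) = -4.2732128878

-4.273213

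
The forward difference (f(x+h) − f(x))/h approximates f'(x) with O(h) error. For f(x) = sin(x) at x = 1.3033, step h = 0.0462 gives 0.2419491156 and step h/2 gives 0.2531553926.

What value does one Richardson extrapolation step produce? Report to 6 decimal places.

0.264362

With r = 1 the leading error scales as h^1, so the weight is 2^1 = 2.
Weighted: 0.5063107852 − 0.2419491156 = 0.2643616696
Divide by 2^1 − 1 = 1.
0.2643616696 ÷ 1 = 0.2643616696
Gap between inputs: 1.121e-02; correction applied: +0.0112062770.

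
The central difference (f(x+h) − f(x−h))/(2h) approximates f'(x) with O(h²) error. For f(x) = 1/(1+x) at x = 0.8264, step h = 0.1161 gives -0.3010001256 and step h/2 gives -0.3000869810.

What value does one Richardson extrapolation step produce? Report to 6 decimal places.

r = 2: numerator weight 4, denominator 3.
Difference of the inputs: -0.3000869810 − (-0.3010001256) = 0.0009131446
Divide by 2^2 − 1 = 3: 0.0009131446/3 = 0.0003043815
R = A(h/2) + (A(h/2) − A(h))/3 = -0.3000869810 + 0.0003043815 = -0.2997825995
Shift from A(h/2): +0.0003043815.

-0.299783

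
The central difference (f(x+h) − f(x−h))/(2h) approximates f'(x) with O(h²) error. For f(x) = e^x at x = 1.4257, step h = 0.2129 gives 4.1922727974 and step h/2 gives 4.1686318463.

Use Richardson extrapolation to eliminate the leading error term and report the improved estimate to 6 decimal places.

4.160752

Method order is 2; weight 2^2 = 4.
4 × 4.1686318463 = 16.6745273852; subtract 4.1922727974 → 12.4822545878
(4 × 4.1686318463 − 4.1922727974)/(4 − 1) = 4.1607515293
Gap between inputs: 2.364e-02; correction applied: −0.0078803170.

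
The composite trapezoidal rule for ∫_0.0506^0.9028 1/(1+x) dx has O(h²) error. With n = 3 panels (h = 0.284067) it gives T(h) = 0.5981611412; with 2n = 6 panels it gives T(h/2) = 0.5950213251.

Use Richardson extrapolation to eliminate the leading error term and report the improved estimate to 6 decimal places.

0.593975

Leading term ∝ h^2; use weight 4 = 2^2.
4 × 0.5950213251 − 0.5981611412 = 1.7819241592
R = 1.7819241592/3 = 0.5939747197
Correction |R − A(h/2)| = 1.047e-03; gap |A(h/2) − A(h)| = 3.140e-03.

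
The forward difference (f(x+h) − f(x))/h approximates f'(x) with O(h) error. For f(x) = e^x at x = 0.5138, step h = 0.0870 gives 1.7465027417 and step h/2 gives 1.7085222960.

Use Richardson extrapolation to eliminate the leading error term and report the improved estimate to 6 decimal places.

1.670542

r = 1, so 2^r = 2.
A(h/2) − A(h) = 1.7085222960 − 1.7465027417 = -0.0379804457
Correction (A(h/2) − A(h))/(2 − 1) = (-0.0379804457)/1 = -0.0379804457
R = 1.7085222960 − 0.0379804457 = 1.6705418503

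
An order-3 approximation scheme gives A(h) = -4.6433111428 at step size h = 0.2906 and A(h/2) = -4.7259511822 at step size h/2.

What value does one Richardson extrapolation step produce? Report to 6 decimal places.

Error is O(h^3); halving h shrinks it by 2^3 = 8.
Top: 8(-4.7259511822) − (-4.6433111428) = -33.1642983148
Divide by 2^3 − 1 = 7.
R = (-33.1642983148)/7 = -4.7377569021

-4.737757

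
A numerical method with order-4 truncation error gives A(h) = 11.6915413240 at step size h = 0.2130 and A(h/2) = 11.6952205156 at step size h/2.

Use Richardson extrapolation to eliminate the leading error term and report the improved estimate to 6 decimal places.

r = 4: numerator weight 16, denominator 15.
Weighted: 187.1235282496 − 11.6915413240 = 175.4319869256
Divide by 2^4 − 1 = 15.
175.4319869256 ÷ 15 = 11.6954657950

11.695466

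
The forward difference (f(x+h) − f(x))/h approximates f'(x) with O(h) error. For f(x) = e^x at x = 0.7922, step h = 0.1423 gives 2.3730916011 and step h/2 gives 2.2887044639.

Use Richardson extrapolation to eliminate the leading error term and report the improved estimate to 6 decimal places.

With r = 1 the leading error scales as h^1, so the weight is 2^1 = 2.
2^1·A(h/2) = 4.5774089278; minus A(h) gives 2.2043173267.
R = 2.2043173267/1 = 2.2043173267

2.204317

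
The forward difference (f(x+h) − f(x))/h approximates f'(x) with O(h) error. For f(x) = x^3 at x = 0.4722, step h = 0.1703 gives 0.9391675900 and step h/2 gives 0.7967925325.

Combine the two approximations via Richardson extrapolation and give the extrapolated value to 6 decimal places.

0.654417

Error is O(h^1); halving h shrinks it by 2^1 = 2.
Top: 2(0.7967925325) − (0.9391675900) = 0.6544174750
(2 × 0.7967925325 − 0.9391675900)/(2 − 1) = 0.6544174750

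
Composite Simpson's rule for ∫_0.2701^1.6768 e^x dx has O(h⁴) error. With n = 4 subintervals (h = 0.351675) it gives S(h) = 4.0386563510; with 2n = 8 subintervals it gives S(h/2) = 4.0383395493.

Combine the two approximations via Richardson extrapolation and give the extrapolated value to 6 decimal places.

4.038318

r = 4, so 2^r = 16.
A(h/2) − A(h) = 4.0383395493 − 4.0386563510 = -0.0003168017
Divide by 2^4 − 1 = 15: (-0.0003168017)/15 = -0.0000211201
R = 4.0383395493 − 0.0000211201 = 4.0383184292
Correction |R − A(h/2)| = 2.112e-05; gap |A(h/2) − A(h)| = 3.168e-04.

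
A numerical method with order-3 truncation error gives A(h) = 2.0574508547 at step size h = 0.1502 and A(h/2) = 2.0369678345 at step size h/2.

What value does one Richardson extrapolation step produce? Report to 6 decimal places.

Order 3 gives 2^r = 8 and 2^r − 1 = 7.
Numerator 8·A(h/2) − A(h) = 8·2.0369678345 − 2.0574508547 = 14.2382918213
Extrapolated: 14.2382918213 / 7 = 2.0340416888

2.034042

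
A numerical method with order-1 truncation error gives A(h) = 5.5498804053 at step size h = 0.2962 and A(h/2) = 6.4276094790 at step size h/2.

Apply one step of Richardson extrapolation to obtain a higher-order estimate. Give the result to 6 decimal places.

7.305339

r = 1: numerator weight 2, denominator 1.
Weighted: 12.8552189580 − 5.5498804053 = 7.3053385527
Denominator 2 − 1 = 1.
R = 7.3053385527/1 = 7.3053385527
Correction |R − A(h/2)| = 8.777e-01; gap |A(h/2) − A(h)| = 8.777e-01.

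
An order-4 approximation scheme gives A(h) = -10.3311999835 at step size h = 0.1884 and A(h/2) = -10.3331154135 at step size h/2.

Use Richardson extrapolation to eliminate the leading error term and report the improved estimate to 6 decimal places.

r = 4: numerator weight 16, denominator 15.
16 × (-10.3331154135) − (-10.3311999835) = -154.9986466325
Divide by 2^4 − 1 = 15.
Result: -10.3332431088
Gap between inputs: 1.915e-03; correction applied: −0.0001276953.

-10.333243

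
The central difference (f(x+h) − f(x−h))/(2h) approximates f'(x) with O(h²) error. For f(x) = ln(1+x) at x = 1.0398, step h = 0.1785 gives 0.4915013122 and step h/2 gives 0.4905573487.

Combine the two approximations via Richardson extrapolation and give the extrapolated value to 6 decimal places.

0.490243

The method has order 2: 2^2 = 4.
Weighted: 1.9622293948 − 0.4915013122 = 1.4707280826
R = 1.4707280826/3 = 0.4902426942
Shift from A(h/2): −0.0003146545.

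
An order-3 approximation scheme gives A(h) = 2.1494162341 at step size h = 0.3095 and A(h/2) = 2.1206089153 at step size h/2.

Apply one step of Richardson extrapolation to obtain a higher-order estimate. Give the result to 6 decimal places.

2.116494

r = 3: numerator weight 8, denominator 7.
2^3×A(h/2) = 16.9648713224; minus A(h) gives 14.8154550883.
Denominator 8 − 1 = 7.
Extrapolated: 14.8154550883 / 7 = 2.1164935840
Correction |R − A(h/2)| = 4.115e-03; gap |A(h/2) − A(h)| = 2.881e-02.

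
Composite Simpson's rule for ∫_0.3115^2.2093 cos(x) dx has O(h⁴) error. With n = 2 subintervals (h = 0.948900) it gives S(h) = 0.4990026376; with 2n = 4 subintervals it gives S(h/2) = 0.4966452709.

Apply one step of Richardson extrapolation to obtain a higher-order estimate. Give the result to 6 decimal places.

0.496488

Error is O(h^4); halving h shrinks it by 2^4 = 16.
16*0.4966452709 = 7.9463243344; subtract 0.4990026376 → 7.4473216968
Extrapolated: 7.4473216968 / 15 = 0.4964881131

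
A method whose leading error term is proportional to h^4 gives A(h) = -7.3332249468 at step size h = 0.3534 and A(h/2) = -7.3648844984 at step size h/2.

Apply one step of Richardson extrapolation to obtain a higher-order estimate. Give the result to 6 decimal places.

-7.366995

r = 4: numerator weight 16, denominator 15.
Difference of the inputs: -7.3648844984 − (-7.3332249468) = -0.0316595516
Divide by 2^4 − 1 = 15: (-0.0316595516)/15 = -0.0021106368
R = A(h/2) + (A(h/2) − A(h))/15 = -7.3648844984 − 0.0021106368 = -7.3669951352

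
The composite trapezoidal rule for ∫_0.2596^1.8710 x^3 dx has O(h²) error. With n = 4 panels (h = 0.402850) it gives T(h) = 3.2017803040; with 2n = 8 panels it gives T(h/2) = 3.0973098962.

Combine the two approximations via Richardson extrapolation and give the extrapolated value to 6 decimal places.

3.062486

Error is O(h^2); halving h shrinks it by 2^2 = 4.
Weighted: 12.3892395848 − 3.2017803040 = 9.1874592808
R = 9.1874592808/3 = 3.0624864269
Gap between inputs: 1.045e-01; correction applied: −0.0348234693.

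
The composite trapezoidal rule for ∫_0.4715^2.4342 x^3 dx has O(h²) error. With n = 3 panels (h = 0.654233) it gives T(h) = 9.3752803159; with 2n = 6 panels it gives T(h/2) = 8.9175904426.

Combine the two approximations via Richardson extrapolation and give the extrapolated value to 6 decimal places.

8.765027

The method has order 2: 2^2 = 4.
2^2 × A(h/2) = 35.6703617704; minus A(h) gives 26.2950814545.
26.2950814545 ÷ 3 = 8.7650271515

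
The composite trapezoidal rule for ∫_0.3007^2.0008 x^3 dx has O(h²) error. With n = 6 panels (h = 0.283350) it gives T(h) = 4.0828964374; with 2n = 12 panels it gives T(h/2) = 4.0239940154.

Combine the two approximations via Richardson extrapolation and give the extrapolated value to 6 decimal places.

Error is O(h^2); halving h shrinks it by 2^2 = 4.
4×4.0239940154 − 4.0828964374 = 12.0130796242
(4×4.0239940154 − 4.0828964374)/(4 − 1) = 4.0043598747
Gap between inputs: 5.890e-02; correction applied: −0.0196341407.

4.004360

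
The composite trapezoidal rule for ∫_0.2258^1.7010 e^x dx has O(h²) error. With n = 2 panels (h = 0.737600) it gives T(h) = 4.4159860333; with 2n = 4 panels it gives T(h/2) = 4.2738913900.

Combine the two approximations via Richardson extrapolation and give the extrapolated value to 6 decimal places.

4.226527

With r = 2 the leading error scales as h^2, so the weight is 2^2 = 4.
4×4.2738913900 − 4.4159860333 = 12.6795795267
Divide by 2^2 − 1 = 3.
Extrapolated: 12.6795795267 / 3 = 4.2265265089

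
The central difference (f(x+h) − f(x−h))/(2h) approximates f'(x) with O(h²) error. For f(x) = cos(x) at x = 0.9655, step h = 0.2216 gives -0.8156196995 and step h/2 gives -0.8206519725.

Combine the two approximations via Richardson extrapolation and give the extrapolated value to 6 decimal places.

-0.822329

The method has order 2: 2^2 = 4.
Difference of the inputs: -0.8206519725 − (-0.8156196995) = -0.0050322730
Divide by 2^2 − 1 = 3: (-0.0050322730)/3 = -0.0016774243
R = A(h/2) + (A(h/2) − A(h))/3 = -0.8206519725 − 0.0016774243 = -0.8223293968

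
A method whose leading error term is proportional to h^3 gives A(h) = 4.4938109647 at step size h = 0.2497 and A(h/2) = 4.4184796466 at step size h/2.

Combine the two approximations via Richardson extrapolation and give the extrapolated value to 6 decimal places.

With r = 3 the leading error scales as h^3, so the weight is 2^3 = 8.
A(h/2) − A(h) = 4.4184796466 − 4.4938109647 = -0.0753313181
Correction (A(h/2) − A(h))/(8 − 1) = (-0.0753313181)/7 = -0.0107616169
R = 4.4184796466 − 0.0107616169 = 4.4077180297
Shift from A(h/2): −0.0107616169.

4.407718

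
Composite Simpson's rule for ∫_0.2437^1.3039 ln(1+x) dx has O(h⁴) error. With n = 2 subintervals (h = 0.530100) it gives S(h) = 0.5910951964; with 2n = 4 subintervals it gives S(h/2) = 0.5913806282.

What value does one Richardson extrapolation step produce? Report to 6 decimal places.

The method has order 4: 2^4 = 16.
16·0.5913806282 − 0.5910951964 = 8.8709948548
Divide by 2^4 − 1 = 15.
Result: 0.5913996570
Correction |R − A(h/2)| = 1.903e-05; gap |A(h/2) − A(h)| = 2.854e-04.

0.591400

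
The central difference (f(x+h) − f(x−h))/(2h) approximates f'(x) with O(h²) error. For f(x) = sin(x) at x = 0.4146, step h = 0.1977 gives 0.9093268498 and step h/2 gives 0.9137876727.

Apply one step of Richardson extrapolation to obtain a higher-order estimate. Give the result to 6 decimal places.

0.915275

Leading term ∝ h^2; use weight 4 = 2^2.
Difference of the inputs: 0.9137876727 − 0.9093268498 = 0.0044608229
Divide by 2^2 − 1 = 3: 0.0044608229/3 = 0.0014869410
R = 0.9137876727 + 0.0014869410 = 0.9152746137
Correction |R − A(h/2)| = 1.487e-03; gap |A(h/2) − A(h)| = 4.461e-03.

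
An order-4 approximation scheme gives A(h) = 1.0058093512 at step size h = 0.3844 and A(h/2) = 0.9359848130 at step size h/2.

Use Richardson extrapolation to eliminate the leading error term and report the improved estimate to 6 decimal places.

Leading term ∝ h^4; use weight 16 = 2^4.
Top: 16(0.9359848130) − (1.0058093512) = 13.9699476568
13.9699476568 ÷ 15 = 0.9313298438

0.931330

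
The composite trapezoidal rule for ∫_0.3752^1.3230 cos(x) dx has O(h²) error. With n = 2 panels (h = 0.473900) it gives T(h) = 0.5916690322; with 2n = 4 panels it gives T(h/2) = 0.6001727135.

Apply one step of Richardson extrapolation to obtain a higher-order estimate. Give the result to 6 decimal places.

0.603007

r = 2, so 2^r = 4.
Weighted: 2.4006908540 − 0.5916690322 = 1.8090218218
(4 × 0.6001727135 − 0.5916690322)/(4 − 1) = 0.6030072739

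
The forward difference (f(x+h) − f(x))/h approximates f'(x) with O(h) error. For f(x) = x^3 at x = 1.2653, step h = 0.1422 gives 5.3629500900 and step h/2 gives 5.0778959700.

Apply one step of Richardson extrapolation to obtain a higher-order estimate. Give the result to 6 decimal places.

r = 1, so 2^r = 2.
Difference of the inputs: 5.0778959700 − 5.3629500900 = -0.2850541200
Correction (A(h/2) − A(h))/(2 − 1) = (-0.2850541200)/1 = -0.2850541200
R = A(h/2) + (A(h/2) − A(h))/1 = 5.0778959700 − 0.2850541200 = 4.7928418500

4.792842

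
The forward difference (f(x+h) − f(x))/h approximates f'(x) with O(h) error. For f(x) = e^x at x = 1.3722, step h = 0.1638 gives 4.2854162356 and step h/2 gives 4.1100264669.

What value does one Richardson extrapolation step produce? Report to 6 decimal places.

3.934637

r = 1, so 2^r = 2.
Weighted: 8.2200529338 − 4.2854162356 = 3.9346366982
Divide by 2^1 − 1 = 1.
So the Richardson estimate is 3.9346366982.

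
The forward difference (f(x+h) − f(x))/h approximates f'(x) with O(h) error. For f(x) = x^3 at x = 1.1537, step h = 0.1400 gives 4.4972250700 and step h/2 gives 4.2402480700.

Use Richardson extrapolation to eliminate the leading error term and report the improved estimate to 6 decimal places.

3.983271

Method order is 1; weight 2^1 = 2.
Weighted: 8.4804961400 − 4.4972250700 = 3.9832710700
Divide by 2^1 − 1 = 1.
3.9832710700 ÷ 1 = 3.9832710700
Gap between inputs: 2.570e-01; correction applied: −0.2569770000.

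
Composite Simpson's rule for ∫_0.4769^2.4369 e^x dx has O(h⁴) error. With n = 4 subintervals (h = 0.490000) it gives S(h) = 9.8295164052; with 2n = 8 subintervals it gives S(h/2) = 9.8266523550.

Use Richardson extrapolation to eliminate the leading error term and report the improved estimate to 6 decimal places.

9.826461

Error is O(h^4); halving h shrinks it by 2^4 = 16.
Weighted: 157.2264376800 − 9.8295164052 = 147.3969212748
Denominator 16 − 1 = 15.
Extrapolated: 147.3969212748 / 15 = 9.8264614183
Correction |R − A(h/2)| = 1.909e-04; gap |A(h/2) − A(h)| = 2.864e-03.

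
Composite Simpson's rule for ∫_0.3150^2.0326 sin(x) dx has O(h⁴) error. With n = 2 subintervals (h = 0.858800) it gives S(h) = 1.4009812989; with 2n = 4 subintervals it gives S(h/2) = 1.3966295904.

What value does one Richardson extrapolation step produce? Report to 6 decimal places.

r = 4: numerator weight 16, denominator 15.
16 × 1.3966295904 − 1.4009812989 = 20.9450921475
20.9450921475 ÷ 15 = 1.3963394765
Gap between inputs: 4.352e-03; correction applied: −0.0002901139.

1.396339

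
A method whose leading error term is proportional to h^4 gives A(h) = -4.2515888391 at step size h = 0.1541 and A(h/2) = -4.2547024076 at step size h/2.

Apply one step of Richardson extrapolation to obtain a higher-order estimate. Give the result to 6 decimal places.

Order 4 gives 2^r = 16 and 2^r − 1 = 15.
Top: 16(-4.2547024076) − (-4.2515888391) = -63.8236496825
Divide by 2^4 − 1 = 15.
Extrapolated: (-63.8236496825) / 15 = -4.2549099788
Gap between inputs: 3.114e-03; correction applied: −0.0002075712.

-4.254910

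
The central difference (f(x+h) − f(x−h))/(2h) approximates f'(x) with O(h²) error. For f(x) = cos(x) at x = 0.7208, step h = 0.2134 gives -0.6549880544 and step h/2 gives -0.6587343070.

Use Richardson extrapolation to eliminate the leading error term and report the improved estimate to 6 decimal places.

Error is O(h^2); halving h shrinks it by 2^2 = 4.
2^2×A(h/2) = -2.6349372280; minus A(h) gives -1.9799491736.
Denominator 4 − 1 = 3.
R = (-1.9799491736)/3 = -0.6599830579
Correction |R − A(h/2)| = 1.249e-03; gap |A(h/2) − A(h)| = 3.746e-03.

-0.659983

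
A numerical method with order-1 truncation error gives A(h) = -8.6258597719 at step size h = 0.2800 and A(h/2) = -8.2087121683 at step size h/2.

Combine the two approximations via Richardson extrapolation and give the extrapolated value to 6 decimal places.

-7.791565

Leading term ∝ h^1; use weight 2 = 2^1.
Difference of the inputs: -8.2087121683 − (-8.6258597719) = 0.4171476036
Correction (A(h/2) − A(h))/(2 − 1) = 0.4171476036/1 = 0.4171476036
R = -8.2087121683 + 0.4171476036 = -7.7915645647
Shift from A(h/2): +0.4171476036.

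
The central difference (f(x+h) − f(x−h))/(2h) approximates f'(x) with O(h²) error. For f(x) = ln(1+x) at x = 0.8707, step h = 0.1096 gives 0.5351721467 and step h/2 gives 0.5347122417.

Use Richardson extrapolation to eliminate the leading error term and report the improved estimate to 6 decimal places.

r = 2: numerator weight 4, denominator 3.
A(h/2) − A(h) = 0.5347122417 − 0.5351721467 = -0.0004599050
Divide by 2^2 − 1 = 3: (-0.0004599050)/3 = -0.0001533017
R = 0.5347122417 − 0.0001533017 = 0.5345589400
Shift from A(h/2): −0.0001533017.

0.534559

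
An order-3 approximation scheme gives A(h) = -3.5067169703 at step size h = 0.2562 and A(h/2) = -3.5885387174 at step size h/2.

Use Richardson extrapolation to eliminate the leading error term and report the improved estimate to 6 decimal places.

-3.600228

r = 3: numerator weight 8, denominator 7.
8 × (-3.5885387174) = -28.7083097392; subtract (-3.5067169703) → -25.2015927689
Divide by 2^3 − 1 = 7.
Result: -3.6002275384
Shift from A(h/2): −0.0116888210.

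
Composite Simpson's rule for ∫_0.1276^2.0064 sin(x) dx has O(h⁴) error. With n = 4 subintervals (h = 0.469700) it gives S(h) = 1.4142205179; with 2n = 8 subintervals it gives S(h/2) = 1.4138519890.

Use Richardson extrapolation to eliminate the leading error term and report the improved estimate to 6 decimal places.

1.413827

r = 4: numerator weight 16, denominator 15.
Numerator 16×A(h/2) − A(h) = 16×1.4138519890 − 1.4142205179 = 21.2074113061
Denominator 16 − 1 = 15.
Extrapolated: 21.2074113061 / 15 = 1.4138274204
Shift from A(h/2): −0.0000245686.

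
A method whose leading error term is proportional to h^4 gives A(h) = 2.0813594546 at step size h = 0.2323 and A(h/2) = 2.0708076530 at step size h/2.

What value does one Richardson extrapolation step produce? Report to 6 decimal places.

With r = 4 the leading error scales as h^4, so the weight is 2^4 = 16.
Difference of the inputs: 2.0708076530 − 2.0813594546 = -0.0105518016
Correction (A(h/2) − A(h))/(16 − 1) = (-0.0105518016)/15 = -0.0007034534
R = 2.0708076530 − 0.0007034534 = 2.0701041996
Gap between inputs: 1.055e-02; correction applied: −0.0007034534.

2.070104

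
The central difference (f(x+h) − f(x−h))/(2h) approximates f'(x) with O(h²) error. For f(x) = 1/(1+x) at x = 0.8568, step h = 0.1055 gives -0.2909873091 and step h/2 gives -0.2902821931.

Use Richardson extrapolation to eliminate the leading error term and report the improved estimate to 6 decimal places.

-0.290047

Order 2 gives 2^r = 4 and 2^r − 1 = 3.
4 × (-0.2902821931) = -1.1611287724; (-1.1611287724) − (-0.2909873091) = -0.8701414633
(4 × (-0.2902821931) − (-0.2909873091))/(4 − 1) = -0.2900471544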